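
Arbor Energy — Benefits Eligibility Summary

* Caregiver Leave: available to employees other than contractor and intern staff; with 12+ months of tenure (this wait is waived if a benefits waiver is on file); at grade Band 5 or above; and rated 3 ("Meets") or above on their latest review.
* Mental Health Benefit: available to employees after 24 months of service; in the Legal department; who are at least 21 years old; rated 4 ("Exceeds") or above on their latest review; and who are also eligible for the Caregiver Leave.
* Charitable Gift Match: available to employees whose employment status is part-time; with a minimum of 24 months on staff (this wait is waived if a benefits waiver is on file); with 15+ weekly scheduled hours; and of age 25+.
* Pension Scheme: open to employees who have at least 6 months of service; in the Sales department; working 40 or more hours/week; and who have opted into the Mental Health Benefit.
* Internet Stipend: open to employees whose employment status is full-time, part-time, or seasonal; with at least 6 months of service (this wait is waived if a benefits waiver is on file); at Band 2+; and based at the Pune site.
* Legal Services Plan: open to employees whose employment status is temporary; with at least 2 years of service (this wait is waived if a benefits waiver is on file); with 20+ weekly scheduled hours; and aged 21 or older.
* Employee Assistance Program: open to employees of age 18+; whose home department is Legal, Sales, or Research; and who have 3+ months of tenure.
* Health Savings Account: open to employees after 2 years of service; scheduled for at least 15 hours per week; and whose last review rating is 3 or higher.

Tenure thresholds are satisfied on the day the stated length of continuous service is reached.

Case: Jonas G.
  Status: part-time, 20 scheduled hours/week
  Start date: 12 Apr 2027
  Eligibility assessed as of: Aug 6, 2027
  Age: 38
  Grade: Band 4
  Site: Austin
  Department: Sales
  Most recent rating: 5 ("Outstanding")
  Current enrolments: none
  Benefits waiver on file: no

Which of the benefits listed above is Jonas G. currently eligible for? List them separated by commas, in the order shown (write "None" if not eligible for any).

Employee Assistance Program

Service from 12 Apr 2027 to Aug 6, 2027: 116 days.
Caregiver Leave — status part-time ✓ (not excluded); no waiver, service 116 days < 12 months (≈360 days) ✗ → not eligible.
Mental Health Benefit — service 116 days < 24 months (≈720 days) ✗ → not eligible.
Charitable Gift Match — status part-time ✓; no waiver, service 116 days < 24 months (≈720 days) ✗ → not eligible.
Pension Scheme — service 116 days < 6 months (≈180 days) ✗ → not eligible.
Internet Stipend — status part-time ✓; no waiver, service 116 days < 6 months (≈180 days) ✗ → not eligible.
Legal Services Plan — status part-time ✗ (requires temporary) → not eligible.
Employee Assistance Program — age 38 ≥ 18 ✓; dept Sales ✓; service 116 days ≥ 3 months (≈90 days) ✓ → eligible.
Health Savings Account — service 116 days < 2 years (≈730 days) ✗ → not eligible.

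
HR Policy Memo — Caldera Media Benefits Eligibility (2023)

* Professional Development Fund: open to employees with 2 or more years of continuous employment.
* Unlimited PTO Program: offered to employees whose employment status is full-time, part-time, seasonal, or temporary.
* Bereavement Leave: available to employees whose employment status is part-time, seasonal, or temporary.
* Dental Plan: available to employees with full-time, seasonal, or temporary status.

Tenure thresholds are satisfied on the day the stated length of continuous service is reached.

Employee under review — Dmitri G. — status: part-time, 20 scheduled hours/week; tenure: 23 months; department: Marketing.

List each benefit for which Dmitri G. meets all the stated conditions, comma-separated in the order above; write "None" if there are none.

Professional Development Fund — service 23 months < 2 years (≈730 days) ✗ → not eligible.
Unlimited PTO Program — status part-time ✓ → eligible.
Bereavement Leave — status part-time ✓ → eligible.
Dental Plan — status part-time ✗ (requires full-time, seasonal, or temporary) → not eligible.

Unlimited PTO Program, Bereavement Leave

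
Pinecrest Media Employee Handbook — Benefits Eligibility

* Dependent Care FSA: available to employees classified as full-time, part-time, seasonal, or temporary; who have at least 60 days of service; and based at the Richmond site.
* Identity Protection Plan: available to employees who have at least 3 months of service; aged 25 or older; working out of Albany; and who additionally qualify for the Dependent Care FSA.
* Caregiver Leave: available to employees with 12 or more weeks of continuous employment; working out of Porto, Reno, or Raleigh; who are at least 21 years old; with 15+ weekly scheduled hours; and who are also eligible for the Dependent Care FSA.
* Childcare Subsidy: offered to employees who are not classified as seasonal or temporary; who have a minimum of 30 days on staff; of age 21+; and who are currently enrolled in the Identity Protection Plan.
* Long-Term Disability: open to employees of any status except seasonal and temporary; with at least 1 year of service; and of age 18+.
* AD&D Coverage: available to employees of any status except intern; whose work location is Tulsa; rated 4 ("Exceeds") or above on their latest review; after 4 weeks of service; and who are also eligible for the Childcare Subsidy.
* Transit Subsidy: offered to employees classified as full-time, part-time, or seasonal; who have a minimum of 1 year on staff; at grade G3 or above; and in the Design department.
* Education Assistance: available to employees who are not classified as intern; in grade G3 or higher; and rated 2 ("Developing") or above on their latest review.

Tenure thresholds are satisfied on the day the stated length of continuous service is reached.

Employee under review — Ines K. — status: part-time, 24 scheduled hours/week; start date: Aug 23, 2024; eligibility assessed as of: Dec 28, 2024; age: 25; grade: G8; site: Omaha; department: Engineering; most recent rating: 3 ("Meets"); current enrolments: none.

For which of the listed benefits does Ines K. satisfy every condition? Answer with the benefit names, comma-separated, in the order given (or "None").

Service from Aug 23, 2024 to Dec 28, 2024: 127 days.
Dependent Care FSA — status part-time ✓; service 127 days ≥ 60 days ✓; site Omaha ✗ (not Richmond) → not eligible.
Identity Protection Plan — service 127 days ≥ 3 months (≈90 days) ✓; age 25 ≥ 25 ✓; site Omaha ✗ (not Albany) → not eligible.
Caregiver Leave — service 127 days ≥ 12 weeks (≈84 days) ✓; site Omaha ✗ (not Porto, Reno, or Raleigh) → not eligible.
Childcare Subsidy — status part-time ✓ (not excluded); service 127 days ≥ 30 days ✓; age 25 ≥ 21 ✓; not enrolled in Identity Protection Plan ✗ → not eligible.
Long-Term Disability — status part-time ✓ (not excluded); service 127 days < 1 year (≈365 days) ✗ → not eligible.
AD&D Coverage — status part-time ✓ (not excluded); site Omaha ✗ (not Tulsa) → not eligible.
Transit Subsidy — status part-time ✓; service 127 days < 1 year (≈365 days) ✗ → not eligible.
Education Assistance — status part-time ✓ (not excluded); grade G8 ≥ G3 ✓; rating 3 ≥ 2 ✓ → eligible.

Education Assistance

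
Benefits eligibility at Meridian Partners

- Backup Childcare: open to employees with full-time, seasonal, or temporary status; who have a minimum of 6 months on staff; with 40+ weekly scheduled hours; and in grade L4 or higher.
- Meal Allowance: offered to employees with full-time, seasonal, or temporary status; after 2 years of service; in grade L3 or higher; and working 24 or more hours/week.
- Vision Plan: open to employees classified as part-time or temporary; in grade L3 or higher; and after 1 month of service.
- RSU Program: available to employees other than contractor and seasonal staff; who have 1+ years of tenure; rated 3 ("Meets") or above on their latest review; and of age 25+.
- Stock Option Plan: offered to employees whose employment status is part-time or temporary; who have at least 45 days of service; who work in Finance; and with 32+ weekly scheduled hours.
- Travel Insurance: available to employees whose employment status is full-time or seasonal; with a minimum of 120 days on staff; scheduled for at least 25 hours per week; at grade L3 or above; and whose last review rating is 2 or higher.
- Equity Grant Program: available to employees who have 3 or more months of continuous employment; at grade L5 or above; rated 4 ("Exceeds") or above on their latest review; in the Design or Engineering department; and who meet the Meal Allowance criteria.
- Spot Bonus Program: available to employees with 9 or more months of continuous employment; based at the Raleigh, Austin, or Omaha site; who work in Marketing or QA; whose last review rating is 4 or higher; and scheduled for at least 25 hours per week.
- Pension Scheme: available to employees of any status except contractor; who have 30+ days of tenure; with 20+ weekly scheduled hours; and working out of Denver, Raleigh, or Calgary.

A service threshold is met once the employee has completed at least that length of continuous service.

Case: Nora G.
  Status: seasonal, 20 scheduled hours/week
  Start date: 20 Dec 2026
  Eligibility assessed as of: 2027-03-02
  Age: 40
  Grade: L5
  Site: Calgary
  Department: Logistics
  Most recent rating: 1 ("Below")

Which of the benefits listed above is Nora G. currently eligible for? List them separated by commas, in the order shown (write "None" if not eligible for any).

Service from 20 Dec 2026 to 2027-03-02: 72 days.
Backup Childcare — status seasonal ✓; service 72 days < 6 months (≈180 days) ✗ → not eligible.
Meal Allowance — status seasonal ✓; service 72 days < 2 years (≈730 days) ✗ → not eligible.
Vision Plan — status seasonal ✗ (requires part-time or temporary) → not eligible.
RSU Program — status seasonal ✗ (excluded) → not eligible.
Stock Option Plan — status seasonal ✗ (requires part-time or temporary) → not eligible.
Travel Insurance — status seasonal ✓; service 72 days < 120 days ✗ → not eligible.
Equity Grant Program — service 72 days < 3 months (≈90 days) ✗ → not eligible.
Spot Bonus Program — service 72 days < 9 months (≈270 days) ✗ → not eligible.
Pension Scheme — status seasonal ✓ (not excluded); service 72 days ≥ 30 days ✓; 20 hrs/wk ≥ 20 ✓; site Calgary ✓ → eligible.

Pension Scheme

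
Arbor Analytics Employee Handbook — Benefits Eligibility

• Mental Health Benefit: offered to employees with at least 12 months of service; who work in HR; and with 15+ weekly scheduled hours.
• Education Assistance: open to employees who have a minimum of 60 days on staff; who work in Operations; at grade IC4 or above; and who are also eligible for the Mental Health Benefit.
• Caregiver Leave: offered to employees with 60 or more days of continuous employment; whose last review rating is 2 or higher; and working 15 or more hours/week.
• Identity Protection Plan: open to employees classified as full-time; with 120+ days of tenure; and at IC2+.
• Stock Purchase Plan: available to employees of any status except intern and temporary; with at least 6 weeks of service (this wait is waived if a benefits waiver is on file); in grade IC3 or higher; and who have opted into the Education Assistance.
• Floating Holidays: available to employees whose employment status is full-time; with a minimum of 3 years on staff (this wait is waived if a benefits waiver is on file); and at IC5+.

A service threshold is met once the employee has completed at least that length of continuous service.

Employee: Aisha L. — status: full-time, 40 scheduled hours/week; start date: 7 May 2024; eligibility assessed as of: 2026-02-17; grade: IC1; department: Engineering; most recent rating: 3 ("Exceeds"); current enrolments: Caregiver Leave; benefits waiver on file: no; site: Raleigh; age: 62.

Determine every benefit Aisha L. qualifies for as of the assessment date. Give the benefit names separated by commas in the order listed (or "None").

Service from 7 May 2024 to 2026-02-17: 651 days.
Mental Health Benefit — service 651 days ≥ 12 months (≈360 days) ✓; dept Engineering ✗ → not eligible.
Education Assistance — service 651 days ≥ 60 days ✓; dept Engineering ✗ → not eligible.
Caregiver Leave — service 651 days ≥ 60 days ✓; rating 3 ≥ 2 ✓; 40 hrs/wk ≥ 15 ✓ → eligible.
Identity Protection Plan — status full-time ✓; service 651 days ≥ 120 days ✓; grade IC1 < IC2 ✗ → not eligible.
Stock Purchase Plan — status full-time ✓ (not excluded); no waiver, service 651 days ≥ 6 weeks (≈42 days) ✓; grade IC1 < IC3 ✗ → not eligible.
Floating Holidays — status full-time ✓; no waiver, service 651 days < 3 years (≈1095 days) ✗ → not eligible.

Caregiver Leave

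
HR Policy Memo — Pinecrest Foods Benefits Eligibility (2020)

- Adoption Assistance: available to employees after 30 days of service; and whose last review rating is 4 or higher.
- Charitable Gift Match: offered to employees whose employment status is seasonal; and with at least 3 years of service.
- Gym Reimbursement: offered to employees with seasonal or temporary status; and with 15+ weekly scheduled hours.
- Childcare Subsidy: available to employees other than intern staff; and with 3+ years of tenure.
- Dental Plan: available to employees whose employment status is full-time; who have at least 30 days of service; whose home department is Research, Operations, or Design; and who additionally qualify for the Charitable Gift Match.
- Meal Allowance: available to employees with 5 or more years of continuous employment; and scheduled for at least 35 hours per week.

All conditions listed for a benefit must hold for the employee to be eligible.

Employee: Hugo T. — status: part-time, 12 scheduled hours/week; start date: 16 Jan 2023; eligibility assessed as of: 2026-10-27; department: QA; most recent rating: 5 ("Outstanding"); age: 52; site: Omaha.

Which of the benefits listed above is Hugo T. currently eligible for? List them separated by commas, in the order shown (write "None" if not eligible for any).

Adoption Assistance, Childcare Subsidy

Service from 16 Jan 2023 to 2026-10-27: 1380 days.
Adoption Assistance — service 1380 days ≥ 30 days ✓; rating 5 ≥ 4 ✓ → eligible.
Charitable Gift Match — status part-time ✗ (requires seasonal) → not eligible.
Gym Reimbursement — status part-time ✗ (requires seasonal or temporary) → not eligible.
Childcare Subsidy — status part-time ✓ (not excluded); service 1380 days ≥ 3 years (≈1095 days) ✓ → eligible.
Dental Plan — status part-time ✗ (requires full-time) → not eligible.
Meal Allowance — service 1380 days < 5 years (≈1825 days) ✗ → not eligible.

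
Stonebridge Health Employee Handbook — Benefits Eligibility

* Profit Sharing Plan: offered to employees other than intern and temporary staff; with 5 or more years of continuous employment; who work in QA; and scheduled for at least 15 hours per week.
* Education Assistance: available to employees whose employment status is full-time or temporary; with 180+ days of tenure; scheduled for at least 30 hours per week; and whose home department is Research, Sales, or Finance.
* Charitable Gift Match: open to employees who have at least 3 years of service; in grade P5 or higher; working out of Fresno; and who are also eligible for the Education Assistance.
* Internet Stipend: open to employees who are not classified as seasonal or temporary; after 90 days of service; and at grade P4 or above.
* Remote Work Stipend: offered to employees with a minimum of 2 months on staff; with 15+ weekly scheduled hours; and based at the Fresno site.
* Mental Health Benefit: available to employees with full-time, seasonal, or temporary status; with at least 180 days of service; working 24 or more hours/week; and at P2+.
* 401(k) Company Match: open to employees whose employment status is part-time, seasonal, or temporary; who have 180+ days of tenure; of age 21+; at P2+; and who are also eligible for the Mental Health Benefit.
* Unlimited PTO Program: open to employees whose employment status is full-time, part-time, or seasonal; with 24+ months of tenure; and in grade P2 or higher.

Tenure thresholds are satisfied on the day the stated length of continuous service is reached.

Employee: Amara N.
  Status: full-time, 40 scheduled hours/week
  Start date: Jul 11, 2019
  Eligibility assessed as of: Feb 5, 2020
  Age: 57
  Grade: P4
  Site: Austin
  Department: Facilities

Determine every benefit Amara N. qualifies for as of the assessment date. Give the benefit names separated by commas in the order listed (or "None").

Service from Jul 11, 2019 to Feb 5, 2020: 209 days.
Profit Sharing Plan — status full-time ✓ (not excluded); service 209 days < 5 years (≈1825 days) ✗ → not eligible.
Education Assistance — status full-time ✓; service 209 days ≥ 180 days ✓; 40 hrs/wk ≥ 30 ✓; dept Facilities ✗ → not eligible.
Charitable Gift Match — service 209 days < 3 years (≈1095 days) ✗ → not eligible.
Internet Stipend — status full-time ✓ (not excluded); service 209 days ≥ 90 days ✓; grade P4 ≥ P4 ✓ → eligible.
Remote Work Stipend — service 209 days ≥ 2 months (≈60 days) ✓; 40 hrs/wk ≥ 15 ✓; site Austin ✗ (not Fresno) → not eligible.
Mental Health Benefit — status full-time ✓; service 209 days ≥ 180 days ✓; 40 hrs/wk ≥ 24 ✓; grade P4 ≥ P2 ✓ → eligible.
401(k) Company Match — status full-time ✗ (requires part-time, seasonal, or temporary) → not eligible.
Unlimited PTO Program — status full-time ✓; service 209 days < 24 months (≈720 days) ✗ → not eligible.

Internet Stipend, Mental Health Benefit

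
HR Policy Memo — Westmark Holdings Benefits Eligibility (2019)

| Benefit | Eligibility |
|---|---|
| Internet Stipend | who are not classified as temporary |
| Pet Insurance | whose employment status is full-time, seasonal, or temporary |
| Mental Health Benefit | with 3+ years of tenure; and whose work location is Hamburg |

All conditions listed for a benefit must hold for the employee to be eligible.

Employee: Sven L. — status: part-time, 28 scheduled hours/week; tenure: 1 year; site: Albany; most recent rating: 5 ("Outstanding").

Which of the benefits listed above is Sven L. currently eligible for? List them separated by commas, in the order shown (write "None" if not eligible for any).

Internet Stipend

Internet Stipend — status part-time ✓ (not excluded) → eligible.
Pet Insurance — status part-time ✗ (requires full-time, seasonal, or temporary) → not eligible.
Mental Health Benefit — service 1 year < 3 years ✗ → not eligible.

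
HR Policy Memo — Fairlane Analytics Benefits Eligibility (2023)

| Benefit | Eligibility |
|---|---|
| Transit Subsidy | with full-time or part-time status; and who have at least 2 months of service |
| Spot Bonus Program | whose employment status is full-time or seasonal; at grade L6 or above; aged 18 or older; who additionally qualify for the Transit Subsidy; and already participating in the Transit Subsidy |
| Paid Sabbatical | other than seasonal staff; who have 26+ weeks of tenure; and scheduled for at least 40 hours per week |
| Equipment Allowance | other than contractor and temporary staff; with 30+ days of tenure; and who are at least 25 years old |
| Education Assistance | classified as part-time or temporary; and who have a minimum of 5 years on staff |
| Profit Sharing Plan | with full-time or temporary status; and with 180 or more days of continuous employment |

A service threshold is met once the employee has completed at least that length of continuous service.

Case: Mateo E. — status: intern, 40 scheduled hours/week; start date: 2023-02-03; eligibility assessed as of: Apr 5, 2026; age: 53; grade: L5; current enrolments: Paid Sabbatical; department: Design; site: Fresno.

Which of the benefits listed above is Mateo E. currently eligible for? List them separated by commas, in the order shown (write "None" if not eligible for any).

Paid Sabbatical, Equipment Allowance

Service from 2023-02-03 to Apr 5, 2026: 1157 days.
Transit Subsidy — status intern ✗ (requires full-time or part-time) → not eligible.
Spot Bonus Program — status intern ✗ (requires full-time or seasonal) → not eligible.
Paid Sabbatical — status intern ✓ (not excluded); service 1157 days ≥ 26 weeks (≈182 days) ✓; 40 hrs/wk ≥ 40 ✓ → eligible.
Equipment Allowance — status intern ✓ (not excluded); service 1157 days ≥ 30 days ✓; age 53 ≥ 25 ✓ → eligible.
Education Assistance — status intern ✗ (requires part-time or temporary) → not eligible.
Profit Sharing Plan — status intern ✗ (requires full-time or temporary) → not eligible.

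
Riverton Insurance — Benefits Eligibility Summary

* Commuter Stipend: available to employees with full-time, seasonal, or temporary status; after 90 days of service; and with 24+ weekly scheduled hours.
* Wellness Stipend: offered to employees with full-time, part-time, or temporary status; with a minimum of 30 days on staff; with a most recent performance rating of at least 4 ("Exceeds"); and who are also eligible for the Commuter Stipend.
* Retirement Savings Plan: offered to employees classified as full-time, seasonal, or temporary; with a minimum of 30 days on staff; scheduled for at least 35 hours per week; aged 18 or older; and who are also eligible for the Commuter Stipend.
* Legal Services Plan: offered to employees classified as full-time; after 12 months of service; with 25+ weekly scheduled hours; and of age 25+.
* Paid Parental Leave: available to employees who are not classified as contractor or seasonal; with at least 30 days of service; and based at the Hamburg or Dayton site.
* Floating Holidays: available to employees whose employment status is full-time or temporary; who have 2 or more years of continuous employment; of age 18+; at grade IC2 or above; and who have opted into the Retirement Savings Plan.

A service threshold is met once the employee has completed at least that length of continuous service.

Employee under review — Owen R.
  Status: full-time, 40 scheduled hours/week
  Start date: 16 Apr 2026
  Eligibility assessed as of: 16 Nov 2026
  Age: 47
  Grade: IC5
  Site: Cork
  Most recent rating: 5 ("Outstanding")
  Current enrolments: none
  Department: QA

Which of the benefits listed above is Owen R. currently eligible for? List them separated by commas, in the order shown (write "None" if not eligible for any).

Service from 16 Apr 2026 to 16 Nov 2026: 214 days.
Commuter Stipend — status full-time ✓; service 214 days ≥ 90 days ✓; 40 hrs/wk ≥ 24 ✓ → eligible.
Wellness Stipend — status full-time ✓; service 214 days ≥ 30 days ✓; rating 5 ≥ 4 ✓; eligible for Commuter Stipend ✓ → eligible.
Retirement Savings Plan — status full-time ✓; service 214 days ≥ 30 days ✓; 40 hrs/wk ≥ 35 ✓; age 47 ≥ 18 ✓; eligible for Commuter Stipend ✓ → eligible.
Legal Services Plan — status full-time ✓; service 214 days < 12 months (≈360 days) ✗ → not eligible.
Paid Parental Leave — status full-time ✓ (not excluded); service 214 days ≥ 30 days ✓; site Cork ✗ (not Hamburg or Dayton) → not eligible.
Floating Holidays — status full-time ✓; service 214 days < 2 years (≈730 days) ✗ → not eligible.

Commuter Stipend, Wellness Stipend, Retirement Savings Plan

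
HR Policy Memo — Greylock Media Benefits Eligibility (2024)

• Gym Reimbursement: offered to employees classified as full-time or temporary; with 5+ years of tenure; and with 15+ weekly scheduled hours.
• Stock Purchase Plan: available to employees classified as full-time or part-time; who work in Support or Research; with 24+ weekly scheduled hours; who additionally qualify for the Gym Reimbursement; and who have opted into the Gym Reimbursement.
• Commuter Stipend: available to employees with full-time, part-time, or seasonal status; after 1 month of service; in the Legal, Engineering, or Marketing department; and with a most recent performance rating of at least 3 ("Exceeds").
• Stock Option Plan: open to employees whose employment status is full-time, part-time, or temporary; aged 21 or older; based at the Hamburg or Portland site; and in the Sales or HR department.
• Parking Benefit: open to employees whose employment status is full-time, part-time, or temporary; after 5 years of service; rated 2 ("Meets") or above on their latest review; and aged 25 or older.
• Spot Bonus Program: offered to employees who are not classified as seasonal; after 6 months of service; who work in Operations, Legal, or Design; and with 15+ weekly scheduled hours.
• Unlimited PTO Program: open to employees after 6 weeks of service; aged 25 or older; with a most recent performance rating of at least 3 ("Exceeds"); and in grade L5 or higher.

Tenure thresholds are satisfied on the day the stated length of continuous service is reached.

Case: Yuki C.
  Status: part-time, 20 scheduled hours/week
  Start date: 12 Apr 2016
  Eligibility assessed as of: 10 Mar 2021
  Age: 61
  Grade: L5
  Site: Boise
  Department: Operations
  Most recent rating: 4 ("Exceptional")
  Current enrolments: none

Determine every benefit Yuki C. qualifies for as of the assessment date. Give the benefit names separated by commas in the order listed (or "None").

Service from 12 Apr 2016 to 10 Mar 2021: 1793 days.
Gym Reimbursement — status part-time ✗ (requires full-time or temporary) → not eligible.
Stock Purchase Plan — status part-time ✓; dept Operations ✗ → not eligible.
Commuter Stipend — status part-time ✓; service 1793 days ≥ 1 month (≈30 days) ✓; dept Operations ✗ → not eligible.
Stock Option Plan — status part-time ✓; age 61 ≥ 21 ✓; site Boise ✗ (not Hamburg or Portland) → not eligible.
Parking Benefit — status part-time ✓; service 1793 days < 5 years (≈1825 days) ✗ → not eligible.
Spot Bonus Program — status part-time ✓ (not excluded); service 1793 days ≥ 6 months (≈180 days) ✓; dept Operations ✓; 20 hrs/wk ≥ 15 ✓ → eligible.
Unlimited PTO Program — service 1793 days ≥ 6 weeks (≈42 days) ✓; age 61 ≥ 25 ✓; rating 4 ≥ 3 ✓; grade L5 ≥ L5 ✓ → eligible.

Spot Bonus Program, Unlimited PTO Program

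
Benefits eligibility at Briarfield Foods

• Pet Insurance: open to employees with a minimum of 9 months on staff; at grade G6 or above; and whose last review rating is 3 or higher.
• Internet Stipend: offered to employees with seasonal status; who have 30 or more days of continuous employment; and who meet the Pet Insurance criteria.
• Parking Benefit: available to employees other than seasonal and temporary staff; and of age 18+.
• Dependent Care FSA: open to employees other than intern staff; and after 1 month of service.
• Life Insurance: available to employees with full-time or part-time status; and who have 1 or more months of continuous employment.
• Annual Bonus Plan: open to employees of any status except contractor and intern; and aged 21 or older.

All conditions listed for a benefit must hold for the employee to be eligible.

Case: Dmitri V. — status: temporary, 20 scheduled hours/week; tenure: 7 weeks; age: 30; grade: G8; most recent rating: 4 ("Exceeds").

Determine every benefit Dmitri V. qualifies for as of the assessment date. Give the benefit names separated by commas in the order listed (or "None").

Pet Insurance — service 7 weeks < 9 months (≈270 days) ✗ → not eligible.
Internet Stipend — status temporary ✗ (requires seasonal) → not eligible.
Parking Benefit — status temporary ✗ (excluded) → not eligible.
Dependent Care FSA — status temporary ✓ (not excluded); service 7 weeks ≥ 1 month (≈30 days) ✓ → eligible.
Life Insurance — status temporary ✗ (requires full-time or part-time) → not eligible.
Annual Bonus Plan — status temporary ✓ (not excluded); age 30 ≥ 21 ✓ → eligible.

Dependent Care FSA, Annual Bonus Plan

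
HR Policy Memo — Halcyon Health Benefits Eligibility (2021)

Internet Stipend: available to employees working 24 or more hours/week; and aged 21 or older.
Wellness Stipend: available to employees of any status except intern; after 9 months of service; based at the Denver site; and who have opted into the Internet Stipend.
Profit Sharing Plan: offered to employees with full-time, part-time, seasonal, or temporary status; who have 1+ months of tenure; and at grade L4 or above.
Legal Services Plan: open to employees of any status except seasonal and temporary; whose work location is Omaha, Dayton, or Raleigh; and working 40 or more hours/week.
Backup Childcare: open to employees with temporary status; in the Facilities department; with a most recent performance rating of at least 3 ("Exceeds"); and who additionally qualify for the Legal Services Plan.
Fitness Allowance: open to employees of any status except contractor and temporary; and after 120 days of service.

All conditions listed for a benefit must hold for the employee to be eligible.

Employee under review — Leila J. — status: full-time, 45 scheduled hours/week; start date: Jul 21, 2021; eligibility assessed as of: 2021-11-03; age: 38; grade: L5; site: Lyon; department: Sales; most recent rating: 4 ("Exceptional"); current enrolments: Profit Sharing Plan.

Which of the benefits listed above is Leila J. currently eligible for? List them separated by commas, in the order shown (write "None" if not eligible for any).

Internet Stipend, Profit Sharing Plan

Service from Jul 21, 2021 to 2021-11-03: 105 days.
Internet Stipend — 45 hrs/wk ≥ 24 ✓; age 38 ≥ 21 ✓ → eligible.
Wellness Stipend — status full-time ✓ (not excluded); service 105 days < 9 months (≈270 days) ✗ → not eligible.
Profit Sharing Plan — status full-time ✓; service 105 days ≥ 1 month (≈30 days) ✓; grade L5 ≥ L4 ✓ → eligible.
Legal Services Plan — status full-time ✓ (not excluded); site Lyon ✗ (not Omaha, Dayton, or Raleigh) → not eligible.
Backup Childcare — status full-time ✗ (requires temporary) → not eligible.
Fitness Allowance — status full-time ✓ (not excluded); service 105 days < 120 days ✗ → not eligible.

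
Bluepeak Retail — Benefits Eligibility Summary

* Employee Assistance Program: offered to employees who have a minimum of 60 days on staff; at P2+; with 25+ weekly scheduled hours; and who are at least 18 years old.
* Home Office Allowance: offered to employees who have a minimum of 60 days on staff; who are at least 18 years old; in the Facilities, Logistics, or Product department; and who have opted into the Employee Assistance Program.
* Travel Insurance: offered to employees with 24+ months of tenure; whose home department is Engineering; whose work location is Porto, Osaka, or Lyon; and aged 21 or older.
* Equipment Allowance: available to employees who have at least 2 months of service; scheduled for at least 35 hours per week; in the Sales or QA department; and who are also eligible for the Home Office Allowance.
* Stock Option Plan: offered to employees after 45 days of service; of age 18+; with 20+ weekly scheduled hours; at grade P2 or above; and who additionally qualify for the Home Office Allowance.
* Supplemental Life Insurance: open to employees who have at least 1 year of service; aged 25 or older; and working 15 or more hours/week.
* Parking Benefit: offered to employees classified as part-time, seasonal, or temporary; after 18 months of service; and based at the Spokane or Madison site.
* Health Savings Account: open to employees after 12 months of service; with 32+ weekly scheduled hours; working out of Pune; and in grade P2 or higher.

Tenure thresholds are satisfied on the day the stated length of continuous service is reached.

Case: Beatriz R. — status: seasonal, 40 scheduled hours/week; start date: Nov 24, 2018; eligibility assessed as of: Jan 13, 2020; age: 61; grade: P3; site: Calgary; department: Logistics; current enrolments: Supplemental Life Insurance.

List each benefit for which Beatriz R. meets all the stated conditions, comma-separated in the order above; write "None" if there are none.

Service from Nov 24, 2018 to Jan 13, 2020: 415 days.
Employee Assistance Program — service 415 days ≥ 60 days ✓; grade P3 ≥ P2 ✓; 40 hrs/wk ≥ 25 ✓; age 61 ≥ 18 ✓ → eligible.
Home Office Allowance — service 415 days ≥ 60 days ✓; age 61 ≥ 18 ✓; dept Logistics ✓; not enrolled in Employee Assistance Program ✗ → not eligible.
Travel Insurance — service 415 days < 24 months (≈720 days) ✗ → not eligible.
Equipment Allowance — service 415 days ≥ 2 months (≈60 days) ✓; 40 hrs/wk ≥ 35 ✓; dept Logistics ✗ → not eligible.
Stock Option Plan — service 415 days ≥ 45 days ✓; age 61 ≥ 18 ✓; 40 hrs/wk ≥ 20 ✓; grade P3 ≥ P2 ✓; not eligible for Home Office Allowance ✗ → not eligible.
Supplemental Life Insurance — service 415 days ≥ 1 year (≈365 days) ✓; age 61 ≥ 25 ✓; 40 hrs/wk ≥ 15 ✓ → eligible.
Parking Benefit — status seasonal ✓; service 415 days < 18 months (≈540 days) ✗ → not eligible.
Health Savings Account — service 415 days ≥ 12 months (≈360 days) ✓; 40 hrs/wk ≥ 32 ✓; site Calgary ✗ (not Pune) → not eligible.

Employee Assistance Program, Supplemental Life Insurance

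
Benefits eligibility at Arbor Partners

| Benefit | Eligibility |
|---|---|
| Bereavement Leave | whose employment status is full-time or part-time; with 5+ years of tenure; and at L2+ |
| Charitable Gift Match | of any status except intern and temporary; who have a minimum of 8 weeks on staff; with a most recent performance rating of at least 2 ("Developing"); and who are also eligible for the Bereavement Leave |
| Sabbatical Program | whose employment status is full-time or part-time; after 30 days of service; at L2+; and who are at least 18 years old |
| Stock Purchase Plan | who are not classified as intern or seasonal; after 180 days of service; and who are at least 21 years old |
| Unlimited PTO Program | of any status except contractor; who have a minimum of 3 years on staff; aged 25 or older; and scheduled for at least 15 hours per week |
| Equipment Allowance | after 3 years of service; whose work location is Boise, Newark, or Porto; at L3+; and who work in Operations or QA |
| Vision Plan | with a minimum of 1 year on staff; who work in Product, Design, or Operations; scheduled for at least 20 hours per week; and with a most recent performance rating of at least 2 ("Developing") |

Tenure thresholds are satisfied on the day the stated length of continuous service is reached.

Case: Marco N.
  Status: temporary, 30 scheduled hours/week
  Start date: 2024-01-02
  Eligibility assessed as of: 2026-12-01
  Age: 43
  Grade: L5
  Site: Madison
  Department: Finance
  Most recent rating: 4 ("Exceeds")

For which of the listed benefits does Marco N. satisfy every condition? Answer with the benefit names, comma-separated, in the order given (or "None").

Service from 2024-01-02 to 2026-12-01: 1064 days.
Bereavement Leave — status temporary ✗ (requires full-time or part-time) → not eligible.
Charitable Gift Match — status temporary ✗ (excluded) → not eligible.
Sabbatical Program — status temporary ✗ (requires full-time or part-time) → not eligible.
Stock Purchase Plan — status temporary ✓ (not excluded); service 1064 days ≥ 180 days ✓; age 43 ≥ 21 ✓ → eligible.
Unlimited PTO Program — status temporary ✓ (not excluded); service 1064 days < 3 years (≈1095 days) ✗ → not eligible.
Equipment Allowance — service 1064 days < 3 years (≈1095 days) ✗ → not eligible.
Vision Plan — service 1064 days ≥ 1 year (≈365 days) ✓; dept Finance ✗ → not eligible.

Stock Purchase Plan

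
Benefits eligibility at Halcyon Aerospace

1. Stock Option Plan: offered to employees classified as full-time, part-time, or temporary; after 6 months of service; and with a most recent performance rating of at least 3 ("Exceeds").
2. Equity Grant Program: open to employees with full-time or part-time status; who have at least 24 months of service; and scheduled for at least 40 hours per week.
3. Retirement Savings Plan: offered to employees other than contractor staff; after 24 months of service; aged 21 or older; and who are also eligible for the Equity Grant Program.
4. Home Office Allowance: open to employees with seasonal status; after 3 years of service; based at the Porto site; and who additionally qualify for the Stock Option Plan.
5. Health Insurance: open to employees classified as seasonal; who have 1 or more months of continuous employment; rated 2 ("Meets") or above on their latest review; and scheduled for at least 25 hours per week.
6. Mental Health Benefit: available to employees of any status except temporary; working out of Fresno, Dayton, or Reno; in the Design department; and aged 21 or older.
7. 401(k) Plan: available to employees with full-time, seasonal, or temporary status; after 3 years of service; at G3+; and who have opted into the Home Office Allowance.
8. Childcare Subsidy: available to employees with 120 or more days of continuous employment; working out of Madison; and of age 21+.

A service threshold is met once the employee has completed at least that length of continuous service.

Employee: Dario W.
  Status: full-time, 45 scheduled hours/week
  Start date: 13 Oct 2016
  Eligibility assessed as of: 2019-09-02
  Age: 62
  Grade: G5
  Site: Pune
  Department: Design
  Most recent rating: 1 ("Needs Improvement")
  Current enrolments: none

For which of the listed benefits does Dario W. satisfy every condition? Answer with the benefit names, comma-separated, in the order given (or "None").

Service from 13 Oct 2016 to 2019-09-02: 1054 days.
Stock Option Plan — status full-time ✓; service 1054 days ≥ 6 months (≈180 days) ✓; rating 1 < 3 ✗ → not eligible.
Equity Grant Program — status full-time ✓; service 1054 days ≥ 24 months (≈720 days) ✓; 45 hrs/wk ≥ 40 ✓ → eligible.
Retirement Savings Plan — status full-time ✓ (not excluded); service 1054 days ≥ 24 months (≈720 days) ✓; age 62 ≥ 21 ✓; eligible for Equity Grant Program ✓ → eligible.
Home Office Allowance — status full-time ✗ (requires seasonal) → not eligible.
Health Insurance — status full-time ✗ (requires seasonal) → not eligible.
Mental Health Benefit — status full-time ✓ (not excluded); site Pune ✗ (not Fresno, Dayton, or Reno) → not eligible.
401(k) Plan — status full-time ✓; service 1054 days < 3 years (≈1095 days) ✗ → not eligible.
Childcare Subsidy — service 1054 days ≥ 120 days ✓; site Pune ✗ (not Madison) → not eligible.

Equity Grant Program, Retirement Savings Plan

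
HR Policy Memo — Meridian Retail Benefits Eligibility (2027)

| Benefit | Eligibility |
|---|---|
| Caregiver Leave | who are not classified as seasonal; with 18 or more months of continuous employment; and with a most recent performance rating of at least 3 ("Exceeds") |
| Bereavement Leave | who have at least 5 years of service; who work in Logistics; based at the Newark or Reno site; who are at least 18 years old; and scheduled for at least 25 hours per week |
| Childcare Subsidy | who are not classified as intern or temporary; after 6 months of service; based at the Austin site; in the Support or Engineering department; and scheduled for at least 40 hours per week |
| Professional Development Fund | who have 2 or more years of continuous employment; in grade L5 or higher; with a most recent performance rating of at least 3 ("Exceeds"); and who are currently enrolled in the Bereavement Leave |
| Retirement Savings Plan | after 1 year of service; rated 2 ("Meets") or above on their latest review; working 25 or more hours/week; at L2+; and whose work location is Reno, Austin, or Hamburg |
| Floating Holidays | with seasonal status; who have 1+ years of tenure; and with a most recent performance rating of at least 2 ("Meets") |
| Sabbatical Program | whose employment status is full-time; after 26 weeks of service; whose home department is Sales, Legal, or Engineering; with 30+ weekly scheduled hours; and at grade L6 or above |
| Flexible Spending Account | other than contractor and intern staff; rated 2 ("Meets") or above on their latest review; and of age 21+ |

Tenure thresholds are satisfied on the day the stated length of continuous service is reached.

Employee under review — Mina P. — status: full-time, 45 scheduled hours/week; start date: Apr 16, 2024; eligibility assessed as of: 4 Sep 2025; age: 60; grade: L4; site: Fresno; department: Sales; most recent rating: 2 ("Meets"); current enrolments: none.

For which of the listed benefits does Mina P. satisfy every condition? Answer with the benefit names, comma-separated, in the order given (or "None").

Service from Apr 16, 2024 to 4 Sep 2025: 506 days.
Caregiver Leave — status full-time ✓ (not excluded); service 506 days < 18 months (≈540 days) ✗ → not eligible.
Bereavement Leave — service 506 days < 5 years (≈1825 days) ✗ → not eligible.
Childcare Subsidy — status full-time ✓ (not excluded); service 506 days ≥ 6 months (≈180 days) ✓; site Fresno ✗ (not Austin) → not eligible.
Professional Development Fund — service 506 days < 2 years (≈730 days) ✗ → not eligible.
Retirement Savings Plan — service 506 days ≥ 1 year (≈365 days) ✓; rating 2 ≥ 2 ✓; 45 hrs/wk ≥ 25 ✓; grade L4 ≥ L2 ✓; site Fresno ✗ (not Reno, Austin, or Hamburg) → not eligible.
Floating Holidays — status full-time ✗ (requires seasonal) → not eligible.
Sabbatical Program — status full-time ✓; service 506 days ≥ 26 weeks (≈182 days) ✓; dept Sales ✓; 45 hrs/wk ≥ 30 ✓; grade L4 < L6 ✗ → not eligible.
Flexible Spending Account — status full-time ✓ (not excluded); rating 2 ≥ 2 ✓; age 60 ≥ 21 ✓ → eligible.

Flexible Spending Account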